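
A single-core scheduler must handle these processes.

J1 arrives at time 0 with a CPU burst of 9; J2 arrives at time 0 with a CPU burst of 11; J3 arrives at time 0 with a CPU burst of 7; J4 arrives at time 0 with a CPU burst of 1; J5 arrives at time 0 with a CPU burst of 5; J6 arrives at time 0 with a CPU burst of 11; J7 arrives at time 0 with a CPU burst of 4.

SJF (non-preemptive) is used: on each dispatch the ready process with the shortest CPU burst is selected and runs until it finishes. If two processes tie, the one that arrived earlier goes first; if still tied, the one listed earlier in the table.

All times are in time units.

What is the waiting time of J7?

1

Gantt: | J4 0-1 | J7 1-5 | J5 5-10 | J3 10-17 | J1 17-26 | J2 26-37 | J6 37-48 |
Completion: J1=26  J2=37  J3=17  J4=1  J5=10  J6=48  J7=5
Waiting(J7) = turnaround − burst = 5 − 4 = 1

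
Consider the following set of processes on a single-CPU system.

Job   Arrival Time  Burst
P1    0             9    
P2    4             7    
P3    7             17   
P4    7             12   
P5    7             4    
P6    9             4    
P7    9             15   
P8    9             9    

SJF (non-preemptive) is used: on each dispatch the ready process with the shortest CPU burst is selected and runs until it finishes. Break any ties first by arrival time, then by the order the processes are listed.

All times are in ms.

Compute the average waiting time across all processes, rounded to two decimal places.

Gantt: | P1 0-9 | P5 9-13 | P6 13-17 | P2 17-24 | P8 24-33 | P4 33-45 | P7 45-60 | P3 60-77 |
Completion: P1=9  P2=24  P3=77  P4=45  P5=13  P6=17  P7=60  P8=33
Turnaround (C−A): P1=9  P2=20  P3=70  P4=38  P5=6  P6=8  P7=51  P8=24
Waiting times: P1=0, P2=13, P3=53, P4=26, P5=2, P6=4, P7=36, P8=15
Average waiting = (0+13+53+26+2+4+36+15) / 8 = 149/8 = 18.63

18.63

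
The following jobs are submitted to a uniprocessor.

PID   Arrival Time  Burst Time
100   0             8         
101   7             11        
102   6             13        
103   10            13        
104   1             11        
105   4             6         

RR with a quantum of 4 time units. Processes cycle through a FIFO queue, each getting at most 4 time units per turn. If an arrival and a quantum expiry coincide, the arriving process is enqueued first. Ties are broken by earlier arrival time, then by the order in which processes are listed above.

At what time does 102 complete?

61

Timeline: | 100 0-4 | 104 4-8 | 105 8-12 | 100 12-16 | 102 16-20 | 101 20-24 | 104 24-28 | 103 28-32 | 105 32-34 | 102 34-38 | 101 38-42 | 104 42-45 | 103 45-49 | 102 49-53 | 101 53-56 | 103 56-60 | 102 60-61 | 103 61-62 |
Completion: 100=16  101=56  102=61  103=62  104=45  105=34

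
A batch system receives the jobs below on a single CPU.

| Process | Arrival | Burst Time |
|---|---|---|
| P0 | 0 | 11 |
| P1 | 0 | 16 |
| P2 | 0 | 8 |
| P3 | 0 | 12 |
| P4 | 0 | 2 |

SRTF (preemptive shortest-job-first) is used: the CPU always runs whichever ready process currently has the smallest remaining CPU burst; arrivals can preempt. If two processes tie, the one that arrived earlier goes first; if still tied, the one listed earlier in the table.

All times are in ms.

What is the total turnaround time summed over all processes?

115

Timeline: | P4 0-2 | P2 2-10 | P0 10-21 | P3 21-33 | P1 33-49 |
Completion: P0=21  P1=49  P2=10  P3=33  P4=2
Turnaround (C−A): P0=21  P1=49  P2=10  P3=33  P4=2
Turnaround = completion − arrival: P0=21, P1=49, P2=10, P3=33, P4=2
Total turnaround = 21 + 49 + 10 + 33 + 2 = 115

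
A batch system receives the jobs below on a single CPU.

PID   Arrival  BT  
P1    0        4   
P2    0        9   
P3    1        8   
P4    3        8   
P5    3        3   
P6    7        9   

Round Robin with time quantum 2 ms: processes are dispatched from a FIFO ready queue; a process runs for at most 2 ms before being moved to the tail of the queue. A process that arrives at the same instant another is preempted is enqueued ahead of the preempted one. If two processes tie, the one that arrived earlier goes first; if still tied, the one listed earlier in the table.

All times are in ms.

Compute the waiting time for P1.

4

Gantt: | P1 0-2 | P2 2-4 | P3 4-6 | P1 6-8 | P4 8-10 | P5 10-12 | P2 12-14 | P3 14-16 | P6 16-18 | P4 18-20 | P5 20-21 | P2 21-23 | P3 23-25 | P6 25-27 | P4 27-29 | P2 29-31 | P3 31-33 | P6 33-35 | P4 35-37 | P2 37-38 | P6 38-41 |
Completion: P1=8  P2=38  P3=33  P4=37  P5=21  P6=41
Turnaround (C−A): P1=8  P2=38  P3=32  P4=34  P5=18  P6=34
Waiting(P1) = turnaround − burst = 8 − 4 = 4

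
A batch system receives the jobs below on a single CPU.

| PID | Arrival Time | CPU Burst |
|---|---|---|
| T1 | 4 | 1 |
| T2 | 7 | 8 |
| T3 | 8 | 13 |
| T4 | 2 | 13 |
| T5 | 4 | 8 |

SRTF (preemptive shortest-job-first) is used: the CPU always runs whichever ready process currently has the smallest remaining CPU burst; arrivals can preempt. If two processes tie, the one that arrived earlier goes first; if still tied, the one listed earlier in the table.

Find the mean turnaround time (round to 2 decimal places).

18.20

Timeline: | idle 0-2 | T4 2-4 | T1 4-5 | T5 5-13 | T2 13-21 | T4 21-32 | T3 32-45 |
Completion: T1=5  T2=21  T3=45  T4=32  T5=13
Turnaround times: T1=1, T2=14, T3=37, T4=30, T5=9
Average turnaround = (1+14+37+30+9) / 5 = 91/5 = 18.20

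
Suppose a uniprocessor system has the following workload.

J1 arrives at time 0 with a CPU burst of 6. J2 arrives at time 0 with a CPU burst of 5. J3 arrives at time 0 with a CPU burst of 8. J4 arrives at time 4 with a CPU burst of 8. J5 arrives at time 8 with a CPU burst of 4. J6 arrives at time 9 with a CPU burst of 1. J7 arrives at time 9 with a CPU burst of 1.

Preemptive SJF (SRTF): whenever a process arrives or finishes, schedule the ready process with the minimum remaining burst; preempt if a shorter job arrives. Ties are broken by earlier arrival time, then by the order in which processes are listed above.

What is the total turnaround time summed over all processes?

84

Timeline: | J2 0-5 | J1 5-9 | J6 9-10 | J7 10-11 | J1 11-13 | J5 13-17 | J3 17-25 | J4 25-33 |
Completion: J1=13  J2=5  J3=25  J4=33  J5=17  J6=10  J7=11
Turnaround (C−A): J1=13  J2=5  J3=25  J4=29  J5=9  J6=1  J7=2
Turnaround = completion − arrival: J1=13, J2=5, J3=25, J4=29, J5=9, J6=1, J7=2
Total turnaround = 13 + 5 + 25 + 29 + 9 + 1 + 2 = 84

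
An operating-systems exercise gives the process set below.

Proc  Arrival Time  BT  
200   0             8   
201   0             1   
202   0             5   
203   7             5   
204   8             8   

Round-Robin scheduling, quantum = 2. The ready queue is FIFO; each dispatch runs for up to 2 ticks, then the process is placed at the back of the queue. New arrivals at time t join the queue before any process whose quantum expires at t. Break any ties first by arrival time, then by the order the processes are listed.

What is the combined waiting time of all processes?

Gantt: | 200 0-2 | 201 2-3 | 202 3-5 | 200 5-7 | 202 7-9 | 203 9-11 | 200 11-13 | 204 13-15 | 202 15-16 | 203 16-18 | 200 18-20 | 204 20-22 | 203 22-23 | 204 23-27 |
Completion: 200=20  201=3  202=16  203=23  204=27
Waiting = turnaround − burst: 200=12, 201=2, 202=11, 203=11, 204=11
Total waiting = 12 + 2 + 11 + 11 + 11 = 47

47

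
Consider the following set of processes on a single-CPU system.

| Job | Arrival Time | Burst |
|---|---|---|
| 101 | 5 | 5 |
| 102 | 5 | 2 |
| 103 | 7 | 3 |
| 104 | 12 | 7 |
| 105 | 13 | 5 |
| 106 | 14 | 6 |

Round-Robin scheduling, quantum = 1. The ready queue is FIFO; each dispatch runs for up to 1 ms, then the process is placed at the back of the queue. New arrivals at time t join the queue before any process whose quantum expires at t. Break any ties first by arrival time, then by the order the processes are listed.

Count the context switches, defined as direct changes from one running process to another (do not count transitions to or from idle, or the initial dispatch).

27

Schedule: | idle 0-5 | 101 5-6 | 102 6-7 | 101 7-8 | 103 8-9 | 102 9-10 | 101 10-11 | 103 11-12 | 101 12-13 | 104 13-14 | 103 14-15 | 105 15-16 | 101 16-17 | 106 17-18 | 104 18-19 | 105 19-20 | 106 20-21 | 104 21-22 | 105 22-23 | 106 23-24 | 104 24-25 | 105 25-26 | 106 26-27 | 104 27-28 | 105 28-29 | 106 29-30 | 104 30-31 | 106 31-32 | 104 32-33 |
Completion: 101=17  102=10  103=15  104=33  105=29  106=32
Turnaround (C−A): 101=12  102=5  103=8  104=21  105=16  106=18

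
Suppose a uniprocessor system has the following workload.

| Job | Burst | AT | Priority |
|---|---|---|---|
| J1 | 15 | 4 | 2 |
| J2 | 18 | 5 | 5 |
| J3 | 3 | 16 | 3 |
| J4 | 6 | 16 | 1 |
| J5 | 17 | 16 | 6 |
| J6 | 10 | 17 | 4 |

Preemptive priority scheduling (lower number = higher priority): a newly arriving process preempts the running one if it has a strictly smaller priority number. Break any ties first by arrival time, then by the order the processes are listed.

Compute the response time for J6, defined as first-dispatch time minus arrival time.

Timeline: | idle 0-4 | J1 4-16 | J4 16-22 | J1 22-25 | J3 25-28 | J6 28-38 | J2 38-56 | J5 56-73 |
Completion: J1=25  J2=56  J3=28  J4=22  J5=73  J6=38
Response(J6) = first start − arrival = 28 − 17 = 11

11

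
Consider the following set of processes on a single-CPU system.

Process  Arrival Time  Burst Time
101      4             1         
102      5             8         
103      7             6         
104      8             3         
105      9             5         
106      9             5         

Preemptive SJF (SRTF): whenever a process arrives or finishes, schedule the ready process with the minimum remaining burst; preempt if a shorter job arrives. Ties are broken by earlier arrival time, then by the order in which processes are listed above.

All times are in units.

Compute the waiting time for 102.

3

Timeline: | idle 0-4 | 101 4-5 | 102 5-8 | 104 8-11 | 102 11-16 | 105 16-21 | 106 21-26 | 103 26-32 |
Completion: 101=5  102=16  103=32  104=11  105=21  106=26
Waiting(102) = turnaround − burst = 11 − 8 = 3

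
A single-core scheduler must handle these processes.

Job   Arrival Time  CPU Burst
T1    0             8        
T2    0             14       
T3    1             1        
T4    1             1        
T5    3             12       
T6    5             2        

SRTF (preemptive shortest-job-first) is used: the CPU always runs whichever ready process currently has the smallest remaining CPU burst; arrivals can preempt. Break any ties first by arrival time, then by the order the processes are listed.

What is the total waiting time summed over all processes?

38

Schedule: | T1 0-1 | T3 1-2 | T4 2-3 | T1 3-5 | T6 5-7 | T1 7-12 | T5 12-24 | T2 24-38 |
Completion: T1=12  T2=38  T3=2  T4=3  T5=24  T6=7
Turnaround (C−A): T1=12  T2=38  T3=1  T4=2  T5=21  T6=2
Waiting = turnaround − burst: T1=4, T2=24, T3=0, T4=1, T5=9, T6=0
Total waiting = 4 + 24 + 0 + 1 + 9 + 0 = 38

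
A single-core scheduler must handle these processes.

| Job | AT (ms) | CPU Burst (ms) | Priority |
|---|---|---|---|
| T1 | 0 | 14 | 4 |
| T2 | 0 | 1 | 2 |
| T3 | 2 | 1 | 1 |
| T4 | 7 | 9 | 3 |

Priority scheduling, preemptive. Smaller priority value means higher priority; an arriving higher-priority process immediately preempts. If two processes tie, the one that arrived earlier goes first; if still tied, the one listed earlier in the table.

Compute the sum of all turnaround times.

Gantt: | T2 0-1 | T1 1-2 | T3 2-3 | T1 3-7 | T4 7-16 | T1 16-25 |
Completion: T1=25  T2=1  T3=3  T4=16
Turnaround = completion − arrival: T1=25, T2=1, T3=1, T4=9
Total turnaround = 25 + 1 + 1 + 9 = 36

36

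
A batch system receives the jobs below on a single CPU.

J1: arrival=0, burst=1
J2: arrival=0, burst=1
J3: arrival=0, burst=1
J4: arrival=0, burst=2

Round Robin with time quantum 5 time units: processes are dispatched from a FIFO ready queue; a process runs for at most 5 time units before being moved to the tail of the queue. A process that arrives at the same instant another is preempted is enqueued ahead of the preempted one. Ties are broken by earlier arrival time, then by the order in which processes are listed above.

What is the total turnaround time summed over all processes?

11

Schedule: | J1 0-1 | J2 1-2 | J3 2-3 | J4 3-5 |
Completion: J1=1  J2=2  J3=3  J4=5
Turnaround (C−A): J1=1  J2=2  J3=3  J4=5
Turnaround = completion − arrival: J1=1, J2=2, J3=3, J4=5
Total turnaround = 1 + 2 + 3 + 5 = 11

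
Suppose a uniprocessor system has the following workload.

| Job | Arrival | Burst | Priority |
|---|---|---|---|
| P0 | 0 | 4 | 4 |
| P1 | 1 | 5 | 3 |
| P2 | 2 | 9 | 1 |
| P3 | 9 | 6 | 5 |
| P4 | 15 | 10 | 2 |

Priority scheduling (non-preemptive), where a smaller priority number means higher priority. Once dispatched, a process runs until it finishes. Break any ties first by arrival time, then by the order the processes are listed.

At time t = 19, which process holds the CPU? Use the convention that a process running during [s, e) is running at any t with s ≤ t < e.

P4

Gantt: | P0 0-4 | P2 4-13 | P1 13-18 | P4 18-28 | P3 28-34 |
Completion: P0=4  P1=18  P2=13  P3=34  P4=28
Turnaround (C−A): P0=4  P1=17  P2=11  P3=25  P4=13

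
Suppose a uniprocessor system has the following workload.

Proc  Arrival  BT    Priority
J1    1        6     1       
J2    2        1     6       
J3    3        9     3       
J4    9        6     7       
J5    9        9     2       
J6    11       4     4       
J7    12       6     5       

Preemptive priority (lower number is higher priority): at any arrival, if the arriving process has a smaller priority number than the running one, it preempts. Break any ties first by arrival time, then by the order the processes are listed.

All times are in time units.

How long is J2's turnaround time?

Gantt: | idle 0-1 | J1 1-7 | J3 7-9 | J5 9-18 | J3 18-25 | J6 25-29 | J7 29-35 | J2 35-36 | J4 36-42 |
Completion: J1=7  J2=36  J3=25  J4=42  J5=18  J6=29  J7=35
Turnaround(J2) = completion − arrival = 36 − 2 = 34

34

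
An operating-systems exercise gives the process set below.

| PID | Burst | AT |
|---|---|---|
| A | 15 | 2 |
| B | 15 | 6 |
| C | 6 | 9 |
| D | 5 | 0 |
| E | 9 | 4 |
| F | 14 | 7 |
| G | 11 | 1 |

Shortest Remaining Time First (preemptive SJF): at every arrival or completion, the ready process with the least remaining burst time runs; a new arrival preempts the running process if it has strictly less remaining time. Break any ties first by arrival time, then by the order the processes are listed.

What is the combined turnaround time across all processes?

Timeline: | D 0-5 | E 5-14 | C 14-20 | G 20-31 | F 31-45 | A 45-60 | B 60-75 |
Completion: A=60  B=75  C=20  D=5  E=14  F=45  G=31
Turnaround = completion − arrival: A=58, B=69, C=11, D=5, E=10, F=38, G=30
Total turnaround = 58 + 69 + 11 + 5 + 10 + 38 + 30 = 221

221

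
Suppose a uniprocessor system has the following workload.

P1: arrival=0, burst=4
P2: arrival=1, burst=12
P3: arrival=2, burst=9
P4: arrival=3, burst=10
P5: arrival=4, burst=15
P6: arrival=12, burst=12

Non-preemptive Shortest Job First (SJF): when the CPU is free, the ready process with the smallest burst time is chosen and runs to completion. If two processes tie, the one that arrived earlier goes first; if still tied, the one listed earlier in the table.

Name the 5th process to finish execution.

P6

Gantt: | P1 0-4 | P3 4-13 | P4 13-23 | P2 23-35 | P6 35-47 | P5 47-62 |
Completion: P1=4  P2=35  P3=13  P4=23  P5=62  P6=47
Finish order: P1 → P3 → P4 → P2 → P6 → P5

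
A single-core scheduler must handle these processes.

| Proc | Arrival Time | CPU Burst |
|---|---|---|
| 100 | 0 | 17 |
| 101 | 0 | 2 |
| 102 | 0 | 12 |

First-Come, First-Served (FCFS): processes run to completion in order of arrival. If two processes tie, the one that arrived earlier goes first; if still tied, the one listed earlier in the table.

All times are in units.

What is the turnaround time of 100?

Gantt: | 100 0-17 | 101 17-19 | 102 19-31 |
Completion: 100=17  101=19  102=31
Turnaround (C−A): 100=17  101=19  102=31
Turnaround(100) = completion − arrival = 17 − 0 = 17

17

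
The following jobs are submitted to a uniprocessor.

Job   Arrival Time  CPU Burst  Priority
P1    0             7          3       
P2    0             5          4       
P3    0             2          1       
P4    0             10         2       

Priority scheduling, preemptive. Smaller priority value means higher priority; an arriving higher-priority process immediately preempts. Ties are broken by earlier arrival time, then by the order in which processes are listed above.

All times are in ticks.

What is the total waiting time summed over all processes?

33

Schedule: | P3 0-2 | P4 2-12 | P1 12-19 | P2 19-24 |
Completion: P1=19  P2=24  P3=2  P4=12
Turnaround (C−A): P1=19  P2=24  P3=2  P4=12
Waiting = turnaround − burst: P1=12, P2=19, P3=0, P4=2
Total waiting = 12 + 19 + 0 + 2 = 33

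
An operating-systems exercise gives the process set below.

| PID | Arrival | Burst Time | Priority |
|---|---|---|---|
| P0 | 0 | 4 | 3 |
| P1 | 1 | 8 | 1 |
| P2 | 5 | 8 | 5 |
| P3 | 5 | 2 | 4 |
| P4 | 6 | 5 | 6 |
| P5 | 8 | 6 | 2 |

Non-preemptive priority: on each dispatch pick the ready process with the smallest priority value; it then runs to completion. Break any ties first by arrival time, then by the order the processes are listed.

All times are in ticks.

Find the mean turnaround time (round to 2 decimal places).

15.00

Gantt: | P0 0-4 | P1 4-12 | P5 12-18 | P3 18-20 | P2 20-28 | P4 28-33 |
Completion: P0=4  P1=12  P2=28  P3=20  P4=33  P5=18
Turnaround (C−A): P0=4  P1=11  P2=23  P3=15  P4=27  P5=10
Turnaround times: P0=4, P1=11, P2=23, P3=15, P4=27, P5=10
Average turnaround = (4+11+23+15+27+10) / 6 = 90/6 = 15.00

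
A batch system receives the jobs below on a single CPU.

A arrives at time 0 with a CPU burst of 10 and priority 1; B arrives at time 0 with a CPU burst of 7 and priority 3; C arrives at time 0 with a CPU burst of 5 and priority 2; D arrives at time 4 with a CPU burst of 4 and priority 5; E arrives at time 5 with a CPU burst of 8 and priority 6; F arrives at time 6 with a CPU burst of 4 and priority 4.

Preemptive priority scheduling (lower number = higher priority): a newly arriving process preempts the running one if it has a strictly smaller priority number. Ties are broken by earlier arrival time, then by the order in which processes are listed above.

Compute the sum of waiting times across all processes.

Schedule: | A 0-10 | C 10-15 | B 15-22 | F 22-26 | D 26-30 | E 30-38 |
Completion: A=10  B=22  C=15  D=30  E=38  F=26
Turnaround (C−A): A=10  B=22  C=15  D=26  E=33  F=20
Waiting = turnaround − burst: A=0, B=15, C=10, D=22, E=25, F=16
Total waiting = 0 + 15 + 10 + 22 + 25 + 16 = 88

88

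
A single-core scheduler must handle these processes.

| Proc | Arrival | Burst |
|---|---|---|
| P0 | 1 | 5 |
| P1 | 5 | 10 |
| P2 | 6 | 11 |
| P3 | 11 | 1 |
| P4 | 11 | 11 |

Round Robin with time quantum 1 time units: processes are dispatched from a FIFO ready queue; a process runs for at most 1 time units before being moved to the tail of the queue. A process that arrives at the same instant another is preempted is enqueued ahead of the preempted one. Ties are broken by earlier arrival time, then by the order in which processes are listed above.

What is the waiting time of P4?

17

Gantt: | idle 0-1 | P0 1-5 | P1 5-6 | P0 6-7 | P2 7-8 | P1 8-9 | P2 9-10 | P1 10-11 | P2 11-12 | P3 12-13 | P4 13-14 | P1 14-15 | P2 15-16 | P4 16-17 | P1 17-18 | P2 18-19 | P4 19-20 | P1 20-21 | P2 21-22 | P4 22-23 | P1 23-24 | P2 24-25 | P4 25-26 | P1 26-27 | P2 27-28 | P4 28-29 | P1 29-30 | P2 30-31 | P4 31-32 | P1 32-33 | P2 33-34 | P4 34-35 | P2 35-36 | P4 36-39 |
Completion: P0=7  P1=33  P2=36  P3=13  P4=39
Waiting(P4) = turnaround − burst = 28 − 11 = 17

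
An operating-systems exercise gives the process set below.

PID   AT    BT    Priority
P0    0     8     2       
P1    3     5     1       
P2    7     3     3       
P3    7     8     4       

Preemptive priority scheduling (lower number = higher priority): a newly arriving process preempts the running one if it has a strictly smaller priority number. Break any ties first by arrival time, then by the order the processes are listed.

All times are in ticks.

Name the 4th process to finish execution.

P3

Schedule: | P0 0-3 | P1 3-8 | P0 8-13 | P2 13-16 | P3 16-24 |
Completion: P0=13  P1=8  P2=16  P3=24
Finish order: P1 → P0 → P2 → P3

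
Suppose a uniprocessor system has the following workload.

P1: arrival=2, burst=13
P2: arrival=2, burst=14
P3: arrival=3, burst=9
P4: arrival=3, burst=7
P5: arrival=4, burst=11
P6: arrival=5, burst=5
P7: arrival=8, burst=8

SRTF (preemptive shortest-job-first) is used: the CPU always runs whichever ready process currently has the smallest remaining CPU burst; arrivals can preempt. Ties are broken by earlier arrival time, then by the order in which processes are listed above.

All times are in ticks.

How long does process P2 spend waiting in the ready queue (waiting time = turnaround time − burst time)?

Timeline: | idle 0-2 | P1 2-3 | P4 3-10 | P6 10-15 | P7 15-23 | P3 23-32 | P5 32-43 | P1 43-55 | P2 55-69 |
Completion: P1=55  P2=69  P3=32  P4=10  P5=43  P6=15  P7=23
Turnaround (C−A): P1=53  P2=67  P3=29  P4=7  P5=39  P6=10  P7=15
Waiting(P2) = turnaround − burst = 67 − 14 = 53

53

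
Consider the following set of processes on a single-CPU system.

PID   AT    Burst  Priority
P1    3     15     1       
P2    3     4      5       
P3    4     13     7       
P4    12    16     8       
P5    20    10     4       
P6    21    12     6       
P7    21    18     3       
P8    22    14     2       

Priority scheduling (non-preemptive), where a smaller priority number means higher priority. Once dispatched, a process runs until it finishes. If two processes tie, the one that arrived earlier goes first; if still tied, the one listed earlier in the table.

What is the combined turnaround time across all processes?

Schedule: | idle 0-3 | P1 3-18 | P2 18-22 | P8 22-36 | P7 36-54 | P5 54-64 | P6 64-76 | P3 76-89 | P4 89-105 |
Completion: P1=18  P2=22  P3=89  P4=105  P5=64  P6=76  P7=54  P8=36
Turnaround = completion − arrival: P1=15, P2=19, P3=85, P4=93, P5=44, P6=55, P7=33, P8=14
Total turnaround = 15 + 19 + 85 + 93 + 44 + 55 + 33 + 14 = 358

358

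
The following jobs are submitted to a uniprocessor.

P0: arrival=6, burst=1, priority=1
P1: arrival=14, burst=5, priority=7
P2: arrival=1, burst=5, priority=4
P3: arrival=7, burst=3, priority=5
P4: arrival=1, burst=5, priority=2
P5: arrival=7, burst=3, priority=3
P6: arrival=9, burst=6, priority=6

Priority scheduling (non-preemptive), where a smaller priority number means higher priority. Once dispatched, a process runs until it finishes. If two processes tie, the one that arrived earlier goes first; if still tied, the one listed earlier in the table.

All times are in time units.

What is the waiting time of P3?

Timeline: | idle 0-1 | P4 1-6 | P0 6-7 | P5 7-10 | P2 10-15 | P3 15-18 | P6 18-24 | P1 24-29 |
Completion: P0=7  P1=29  P2=15  P3=18  P4=6  P5=10  P6=24
Waiting(P3) = turnaround − burst = 11 − 3 = 8

8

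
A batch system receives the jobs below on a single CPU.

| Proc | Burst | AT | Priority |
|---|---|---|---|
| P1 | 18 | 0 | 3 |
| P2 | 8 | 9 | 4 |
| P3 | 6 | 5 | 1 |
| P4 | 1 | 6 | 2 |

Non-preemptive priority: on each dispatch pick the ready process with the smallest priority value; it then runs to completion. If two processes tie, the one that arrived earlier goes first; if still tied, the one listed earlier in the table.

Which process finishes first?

Gantt: | P1 0-18 | P3 18-24 | P4 24-25 | P2 25-33 |
Completion: P1=18  P2=33  P3=24  P4=25
Turnaround (C−A): P1=18  P2=24  P3=19  P4=19
Finish order: P1 → P3 → P4 → P2

P1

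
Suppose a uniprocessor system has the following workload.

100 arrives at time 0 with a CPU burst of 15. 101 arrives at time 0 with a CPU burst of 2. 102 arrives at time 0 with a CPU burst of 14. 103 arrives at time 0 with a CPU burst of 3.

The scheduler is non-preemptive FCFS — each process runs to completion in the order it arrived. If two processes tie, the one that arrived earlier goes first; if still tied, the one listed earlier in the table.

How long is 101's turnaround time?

17

Gantt: | 100 0-15 | 101 15-17 | 102 17-31 | 103 31-34 |
Completion: 100=15  101=17  102=31  103=34
Turnaround (C−A): 100=15  101=17  102=31  103=34
Turnaround(101) = completion − arrival = 17 − 0 = 17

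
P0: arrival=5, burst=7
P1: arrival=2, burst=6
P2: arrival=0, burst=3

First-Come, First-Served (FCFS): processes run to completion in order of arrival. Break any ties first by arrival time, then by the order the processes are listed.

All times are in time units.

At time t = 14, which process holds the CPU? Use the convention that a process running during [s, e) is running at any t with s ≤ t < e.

Timeline: | P2 0-3 | P1 3-9 | P0 9-16 |
Completion: P0=16  P1=9  P2=3

P0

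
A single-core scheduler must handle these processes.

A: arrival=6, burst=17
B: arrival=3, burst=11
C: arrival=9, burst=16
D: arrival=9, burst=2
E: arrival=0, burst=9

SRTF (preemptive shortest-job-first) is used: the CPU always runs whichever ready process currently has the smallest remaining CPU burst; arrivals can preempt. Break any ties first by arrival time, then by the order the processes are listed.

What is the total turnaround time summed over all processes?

Timeline: | E 0-9 | D 9-11 | B 11-22 | C 22-38 | A 38-55 |
Completion: A=55  B=22  C=38  D=11  E=9
Turnaround = completion − arrival: A=49, B=19, C=29, D=2, E=9
Total turnaround = 49 + 19 + 29 + 2 + 9 = 108

108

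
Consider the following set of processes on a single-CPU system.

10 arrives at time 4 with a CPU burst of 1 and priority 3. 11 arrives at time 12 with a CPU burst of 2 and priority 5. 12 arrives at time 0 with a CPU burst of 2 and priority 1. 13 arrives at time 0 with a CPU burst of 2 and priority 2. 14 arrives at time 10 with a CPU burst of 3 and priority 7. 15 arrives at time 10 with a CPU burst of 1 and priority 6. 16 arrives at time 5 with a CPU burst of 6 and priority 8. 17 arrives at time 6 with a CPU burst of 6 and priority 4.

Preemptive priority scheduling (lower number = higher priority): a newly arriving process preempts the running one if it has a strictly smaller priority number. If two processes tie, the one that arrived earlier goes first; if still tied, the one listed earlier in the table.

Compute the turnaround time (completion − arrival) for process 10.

1

Timeline: | 12 0-2 | 13 2-4 | 10 4-5 | 16 5-6 | 17 6-12 | 11 12-14 | 15 14-15 | 14 15-18 | 16 18-23 |
Completion: 10=5  11=14  12=2  13=4  14=18  15=15  16=23  17=12
Turnaround (C−A): 10=1  11=2  12=2  13=4  14=8  15=5  16=18  17=6
Turnaround(10) = completion − arrival = 5 − 4 = 1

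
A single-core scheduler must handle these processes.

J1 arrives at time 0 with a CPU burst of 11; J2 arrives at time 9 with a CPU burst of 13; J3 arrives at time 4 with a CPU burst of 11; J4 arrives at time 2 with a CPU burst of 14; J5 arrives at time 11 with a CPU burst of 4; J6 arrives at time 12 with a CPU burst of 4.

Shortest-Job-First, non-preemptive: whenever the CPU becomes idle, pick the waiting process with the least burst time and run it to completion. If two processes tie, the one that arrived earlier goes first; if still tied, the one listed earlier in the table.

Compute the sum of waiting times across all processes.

Timeline: | J1 0-11 | J5 11-15 | J6 15-19 | J3 19-30 | J2 30-43 | J4 43-57 |
Completion: J1=11  J2=43  J3=30  J4=57  J5=15  J6=19
Waiting = turnaround − burst: J1=0, J2=21, J3=15, J4=41, J5=0, J6=3
Total waiting = 0 + 21 + 15 + 41 + 0 + 3 = 80

80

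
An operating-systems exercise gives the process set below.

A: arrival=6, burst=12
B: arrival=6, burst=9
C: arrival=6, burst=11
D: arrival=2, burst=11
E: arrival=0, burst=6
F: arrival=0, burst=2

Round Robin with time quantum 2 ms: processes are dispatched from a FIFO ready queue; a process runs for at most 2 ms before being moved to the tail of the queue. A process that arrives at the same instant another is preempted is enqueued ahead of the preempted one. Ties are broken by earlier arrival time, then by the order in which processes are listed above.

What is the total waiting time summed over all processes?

145

Schedule: | E 0-2 | F 2-4 | D 4-6 | E 6-8 | A 8-10 | B 10-12 | C 12-14 | D 14-16 | E 16-18 | A 18-20 | B 20-22 | C 22-24 | D 24-26 | A 26-28 | B 28-30 | C 30-32 | D 32-34 | A 34-36 | B 36-38 | C 38-40 | D 40-42 | A 42-44 | B 44-45 | C 45-47 | D 47-48 | A 48-50 | C 50-51 |
Completion: A=50  B=45  C=51  D=48  E=18  F=4
Turnaround (C−A): A=44  B=39  C=45  D=46  E=18  F=4
Waiting = turnaround − burst: A=32, B=30, C=34, D=35, E=12, F=2
Total waiting = 32 + 30 + 34 + 35 + 12 + 2 = 145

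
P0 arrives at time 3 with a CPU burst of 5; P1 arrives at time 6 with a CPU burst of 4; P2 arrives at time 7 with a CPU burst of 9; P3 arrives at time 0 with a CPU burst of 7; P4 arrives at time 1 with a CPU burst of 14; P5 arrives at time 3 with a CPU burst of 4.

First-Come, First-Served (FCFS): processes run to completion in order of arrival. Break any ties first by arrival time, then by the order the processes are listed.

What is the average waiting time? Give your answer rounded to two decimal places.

Timeline: | P3 0-7 | P4 7-21 | P0 21-26 | P5 26-30 | P1 30-34 | P2 34-43 |
Completion: P0=26  P1=34  P2=43  P3=7  P4=21  P5=30
Waiting times: P0=18, P1=24, P2=27, P3=0, P4=6, P5=23
Average waiting = (18+24+27+0+6+23) / 6 = 98/6 = 16.33

16.33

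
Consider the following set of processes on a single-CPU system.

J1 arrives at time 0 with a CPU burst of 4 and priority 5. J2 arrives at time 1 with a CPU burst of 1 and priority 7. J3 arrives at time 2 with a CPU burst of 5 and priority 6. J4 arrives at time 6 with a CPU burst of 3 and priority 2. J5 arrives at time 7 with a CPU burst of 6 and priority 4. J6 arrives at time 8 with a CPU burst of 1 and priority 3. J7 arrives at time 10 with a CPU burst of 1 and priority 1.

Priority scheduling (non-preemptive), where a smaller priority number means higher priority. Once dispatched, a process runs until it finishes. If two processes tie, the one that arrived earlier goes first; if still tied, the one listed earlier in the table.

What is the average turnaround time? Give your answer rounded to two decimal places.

8.43

Timeline: | J1 0-4 | J3 4-9 | J4 9-12 | J7 12-13 | J6 13-14 | J5 14-20 | J2 20-21 |
Completion: J1=4  J2=21  J3=9  J4=12  J5=20  J6=14  J7=13
Turnaround (C−A): J1=4  J2=20  J3=7  J4=6  J5=13  J6=6  J7=3
Turnaround times: J1=4, J2=20, J3=7, J4=6, J5=13, J6=6, J7=3
Average turnaround = (4+20+7+6+13+6+3) / 7 = 59/7 = 8.43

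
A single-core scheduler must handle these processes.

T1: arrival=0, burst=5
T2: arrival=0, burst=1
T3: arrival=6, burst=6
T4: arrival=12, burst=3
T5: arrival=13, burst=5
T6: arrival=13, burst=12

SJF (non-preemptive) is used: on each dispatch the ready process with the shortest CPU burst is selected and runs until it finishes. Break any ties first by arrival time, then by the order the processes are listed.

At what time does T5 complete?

Timeline: | T2 0-1 | T1 1-6 | T3 6-12 | T4 12-15 | T5 15-20 | T6 20-32 |
Completion: T1=6  T2=1  T3=12  T4=15  T5=20  T6=32
Turnaround (C−A): T1=6  T2=1  T3=6  T4=3  T5=7  T6=19

20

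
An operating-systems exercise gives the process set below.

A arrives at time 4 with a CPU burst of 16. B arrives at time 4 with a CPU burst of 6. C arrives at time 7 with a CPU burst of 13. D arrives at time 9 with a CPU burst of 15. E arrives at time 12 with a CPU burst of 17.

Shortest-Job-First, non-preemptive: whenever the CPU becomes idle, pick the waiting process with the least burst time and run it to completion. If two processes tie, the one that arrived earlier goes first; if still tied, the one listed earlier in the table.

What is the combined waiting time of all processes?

Gantt: | idle 0-4 | B 4-10 | C 10-23 | D 23-38 | A 38-54 | E 54-71 |
Completion: A=54  B=10  C=23  D=38  E=71
Waiting = turnaround − burst: A=34, B=0, C=3, D=14, E=42
Total waiting = 34 + 0 + 3 + 14 + 42 = 93

93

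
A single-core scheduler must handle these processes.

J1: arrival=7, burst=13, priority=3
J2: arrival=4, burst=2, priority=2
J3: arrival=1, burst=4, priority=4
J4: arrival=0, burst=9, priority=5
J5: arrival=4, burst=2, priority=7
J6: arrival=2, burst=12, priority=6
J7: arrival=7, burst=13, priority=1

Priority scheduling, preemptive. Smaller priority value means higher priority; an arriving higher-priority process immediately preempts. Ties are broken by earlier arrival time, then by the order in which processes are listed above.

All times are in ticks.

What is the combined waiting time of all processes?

135

Timeline: | J4 0-1 | J3 1-4 | J2 4-6 | J3 6-7 | J7 7-20 | J1 20-33 | J4 33-41 | J6 41-53 | J5 53-55 |
Completion: J1=33  J2=6  J3=7  J4=41  J5=55  J6=53  J7=20
Turnaround (C−A): J1=26  J2=2  J3=6  J4=41  J5=51  J6=51  J7=13
Waiting = turnaround − burst: J1=13, J2=0, J3=2, J4=32, J5=49, J6=39, J7=0
Total waiting = 13 + 0 + 2 + 32 + 49 + 39 + 0 = 135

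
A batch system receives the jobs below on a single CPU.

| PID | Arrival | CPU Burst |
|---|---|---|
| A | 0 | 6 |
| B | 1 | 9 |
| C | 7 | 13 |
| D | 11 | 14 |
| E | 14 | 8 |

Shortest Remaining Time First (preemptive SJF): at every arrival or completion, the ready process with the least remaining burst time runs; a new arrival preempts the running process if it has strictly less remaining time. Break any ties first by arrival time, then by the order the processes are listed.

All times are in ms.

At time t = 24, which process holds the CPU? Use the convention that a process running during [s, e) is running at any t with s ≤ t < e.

Schedule: | A 0-6 | B 6-15 | E 15-23 | C 23-36 | D 36-50 |
Completion: A=6  B=15  C=36  D=50  E=23

C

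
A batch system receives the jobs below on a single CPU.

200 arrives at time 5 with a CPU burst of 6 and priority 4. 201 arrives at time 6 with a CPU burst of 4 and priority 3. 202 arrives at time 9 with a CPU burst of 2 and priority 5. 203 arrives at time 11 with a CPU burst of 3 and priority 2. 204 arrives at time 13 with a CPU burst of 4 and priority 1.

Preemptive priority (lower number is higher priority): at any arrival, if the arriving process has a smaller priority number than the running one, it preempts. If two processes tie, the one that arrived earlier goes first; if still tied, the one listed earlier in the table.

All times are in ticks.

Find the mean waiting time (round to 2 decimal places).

Gantt: | idle 0-5 | 200 5-6 | 201 6-10 | 200 10-11 | 203 11-13 | 204 13-17 | 203 17-18 | 200 18-22 | 202 22-24 |
Completion: 200=22  201=10  202=24  203=18  204=17
Turnaround (C−A): 200=17  201=4  202=15  203=7  204=4
Waiting times: 200=11, 201=0, 202=13, 203=4, 204=0
Average waiting = (11+0+13+4+0) / 5 = 28/5 = 5.60

5.60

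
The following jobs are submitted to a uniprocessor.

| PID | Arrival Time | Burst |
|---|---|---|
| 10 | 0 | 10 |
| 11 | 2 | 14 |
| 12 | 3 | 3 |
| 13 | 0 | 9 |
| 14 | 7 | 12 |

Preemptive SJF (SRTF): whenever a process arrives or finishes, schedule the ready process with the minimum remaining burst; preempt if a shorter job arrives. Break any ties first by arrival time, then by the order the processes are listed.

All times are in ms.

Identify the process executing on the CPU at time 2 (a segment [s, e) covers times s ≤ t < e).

13

Gantt: | 13 0-3 | 12 3-6 | 13 6-12 | 10 12-22 | 14 22-34 | 11 34-48 |
Completion: 10=22  11=48  12=6  13=12  14=34
Turnaround (C−A): 10=22  11=46  12=3  13=12  14=27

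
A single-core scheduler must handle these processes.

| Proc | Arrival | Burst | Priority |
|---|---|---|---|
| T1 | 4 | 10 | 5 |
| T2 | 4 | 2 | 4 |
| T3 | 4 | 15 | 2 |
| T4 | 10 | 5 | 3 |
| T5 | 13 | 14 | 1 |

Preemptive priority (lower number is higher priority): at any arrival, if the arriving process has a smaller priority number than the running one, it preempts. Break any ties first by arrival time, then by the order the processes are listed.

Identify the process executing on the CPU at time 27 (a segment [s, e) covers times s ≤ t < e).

T3

Gantt: | idle 0-4 | T3 4-13 | T5 13-27 | T3 27-33 | T4 33-38 | T2 38-40 | T1 40-50 |
Completion: T1=50  T2=40  T3=33  T4=38  T5=27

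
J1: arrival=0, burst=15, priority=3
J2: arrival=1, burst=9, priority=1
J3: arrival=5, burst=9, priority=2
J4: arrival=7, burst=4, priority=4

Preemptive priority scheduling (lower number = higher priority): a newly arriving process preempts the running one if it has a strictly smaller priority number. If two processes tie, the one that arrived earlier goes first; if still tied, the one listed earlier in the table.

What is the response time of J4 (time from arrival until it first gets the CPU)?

26

Schedule: | J1 0-1 | J2 1-10 | J3 10-19 | J1 19-33 | J4 33-37 |
Completion: J1=33  J2=10  J3=19  J4=37
Turnaround (C−A): J1=33  J2=9  J3=14  J4=30
Response(J4) = first start − arrival = 33 − 7 = 26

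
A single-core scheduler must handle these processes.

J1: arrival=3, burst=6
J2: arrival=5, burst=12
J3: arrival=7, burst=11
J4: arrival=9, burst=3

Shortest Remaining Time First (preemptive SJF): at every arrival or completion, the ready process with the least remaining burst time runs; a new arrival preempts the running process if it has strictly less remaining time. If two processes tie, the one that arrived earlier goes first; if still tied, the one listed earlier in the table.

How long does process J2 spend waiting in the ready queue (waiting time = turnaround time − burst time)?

18

Gantt: | idle 0-3 | J1 3-9 | J4 9-12 | J3 12-23 | J2 23-35 |
Completion: J1=9  J2=35  J3=23  J4=12
Waiting(J2) = turnaround − burst = 30 − 12 = 18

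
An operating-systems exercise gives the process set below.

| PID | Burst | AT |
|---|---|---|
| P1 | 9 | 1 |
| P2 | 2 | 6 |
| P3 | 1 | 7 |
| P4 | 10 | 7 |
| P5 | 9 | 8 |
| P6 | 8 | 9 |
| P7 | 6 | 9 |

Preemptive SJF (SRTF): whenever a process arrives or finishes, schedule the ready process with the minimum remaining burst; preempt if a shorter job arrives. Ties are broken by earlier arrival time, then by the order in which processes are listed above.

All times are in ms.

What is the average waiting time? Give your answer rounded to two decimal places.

9.43

Timeline: | idle 0-1 | P1 1-6 | P2 6-8 | P3 8-9 | P1 9-13 | P7 13-19 | P6 19-27 | P5 27-36 | P4 36-46 |
Completion: P1=13  P2=8  P3=9  P4=46  P5=36  P6=27  P7=19
Turnaround (C−A): P1=12  P2=2  P3=2  P4=39  P5=28  P6=18  P7=10
Waiting times: P1=3, P2=0, P3=1, P4=29, P5=19, P6=10, P7=4
Average waiting = (3+0+1+29+19+10+4) / 7 = 66/7 = 9.43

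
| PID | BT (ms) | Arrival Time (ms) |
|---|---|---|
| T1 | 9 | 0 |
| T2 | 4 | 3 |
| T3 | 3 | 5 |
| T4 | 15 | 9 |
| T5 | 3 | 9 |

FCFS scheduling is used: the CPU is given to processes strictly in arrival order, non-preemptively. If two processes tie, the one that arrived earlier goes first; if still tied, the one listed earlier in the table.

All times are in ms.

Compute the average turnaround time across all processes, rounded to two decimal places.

15.40

Gantt: | T1 0-9 | T2 9-13 | T3 13-16 | T4 16-31 | T5 31-34 |
Completion: T1=9  T2=13  T3=16  T4=31  T5=34
Turnaround (C−A): T1=9  T2=10  T3=11  T4=22  T5=25
Turnaround times: T1=9, T2=10, T3=11, T4=22, T5=25
Average turnaround = (9+10+11+22+25) / 5 = 77/5 = 15.40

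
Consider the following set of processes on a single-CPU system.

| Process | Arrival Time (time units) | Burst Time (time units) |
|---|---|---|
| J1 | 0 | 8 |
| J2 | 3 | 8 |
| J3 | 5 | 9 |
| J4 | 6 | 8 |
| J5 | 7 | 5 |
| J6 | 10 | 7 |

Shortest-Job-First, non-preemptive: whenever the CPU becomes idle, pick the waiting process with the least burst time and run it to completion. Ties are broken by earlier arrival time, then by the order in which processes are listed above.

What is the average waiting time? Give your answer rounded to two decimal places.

Timeline: | J1 0-8 | J5 8-13 | J6 13-20 | J2 20-28 | J4 28-36 | J3 36-45 |
Completion: J1=8  J2=28  J3=45  J4=36  J5=13  J6=20
Turnaround (C−A): J1=8  J2=25  J3=40  J4=30  J5=6  J6=10
Waiting times: J1=0, J2=17, J3=31, J4=22, J5=1, J6=3
Average waiting = (0+17+31+22+1+3) / 6 = 74/6 = 12.33

12.33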